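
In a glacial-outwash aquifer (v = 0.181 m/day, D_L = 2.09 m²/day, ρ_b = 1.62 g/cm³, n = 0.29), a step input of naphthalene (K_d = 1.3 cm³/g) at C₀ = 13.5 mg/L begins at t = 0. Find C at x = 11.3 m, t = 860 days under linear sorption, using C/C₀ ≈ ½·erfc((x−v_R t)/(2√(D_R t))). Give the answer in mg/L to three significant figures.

Retardation factor R = 1 + ρ_b·K_d/n = 1 + 1.62 × 1.3/0.29 = 8.262.
Sorption retards both mechanisms: v_R = v/R = 0.02191 m/day, D_R = D/R = 0.2530 m²/day.
v_R·t = 0.02191 × 860 = 18.8426 m; 2√(D_R t) = 29.50 m; argument = (11.3 − 18.8426)/29.50 = -0.2557.
C = C₀ × ½·erfc(-0.2557) = 13.5 × 0.6412 = 8.66 mg/L.

8.66 mg/L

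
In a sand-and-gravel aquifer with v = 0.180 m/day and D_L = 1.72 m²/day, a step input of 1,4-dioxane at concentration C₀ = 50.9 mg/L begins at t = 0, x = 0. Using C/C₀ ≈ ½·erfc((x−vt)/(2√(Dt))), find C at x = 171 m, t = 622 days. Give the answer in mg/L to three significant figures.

5.14 mg/L

For a continuous step input, C/C₀ ≈ ½·erfc((x−vt)/(2√(Dt))).
vt = 0.180 × 622 = 111.96 m and 2√(Dt) = 2√(1.72 × 622) = 65.42 m.
Argument (x−vt)/(2√(Dt)) = (171 − 111.96)/65.42 = 0.9025; ½·erfc(0.9025) = 0.1009.
C = 50.9 × 0.1009 = 5.14 mg/L.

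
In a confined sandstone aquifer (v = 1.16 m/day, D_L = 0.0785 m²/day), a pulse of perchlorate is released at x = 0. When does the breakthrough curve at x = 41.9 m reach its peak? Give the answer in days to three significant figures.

36.1 days

For the 1D instantaneous-source solution, setting ∂C/∂t = 0 at fixed x gives v²t² + 2Dt − x² = 0, so t = (√(D² + v²x²) − D)/v².
√(D² + v²x²) = √(0.0785² + 1.16² × 41.9²) = 48.60; v² = 1.3456.
t = (48.60 − 0.0785)/1.3456 = 36.1 days (vs. the pure-advection estimate x/v = 36.1 d).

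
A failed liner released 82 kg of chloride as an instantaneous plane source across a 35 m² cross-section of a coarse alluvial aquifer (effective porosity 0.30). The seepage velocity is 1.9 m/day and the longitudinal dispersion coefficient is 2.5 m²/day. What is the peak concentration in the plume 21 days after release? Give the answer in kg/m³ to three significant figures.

The peak of an instantaneous 1D plume sits at x = vt; there the Gaussian factor is 1 and C_max = M/(n_e·A·√(4πDt)), where n_e·A is the pore area the mass is dissolved in.
√(4πDt) = √(4π × 2.5 × 21) = 25.69 m, so C_max = 82/(0.30 × 35 × 25.69) = 0.304 kg/m³.

0.304 kg/m³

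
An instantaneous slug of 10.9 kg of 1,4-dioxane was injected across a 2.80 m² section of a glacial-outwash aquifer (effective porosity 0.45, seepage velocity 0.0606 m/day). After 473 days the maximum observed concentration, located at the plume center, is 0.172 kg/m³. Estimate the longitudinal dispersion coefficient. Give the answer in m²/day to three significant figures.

At the plume center C_max = M/(n_e·A·√(4πDt)), so D = M²/(4πt·(n_e·A·C_max)²).
n_e·A·C_max = 0.45 × 2.80 × 0.172 = 0.2167 kg/m.
D = 10.9²/(4π × 473 × 0.2167²) = 0.426 m²/day.

0.426 m²/day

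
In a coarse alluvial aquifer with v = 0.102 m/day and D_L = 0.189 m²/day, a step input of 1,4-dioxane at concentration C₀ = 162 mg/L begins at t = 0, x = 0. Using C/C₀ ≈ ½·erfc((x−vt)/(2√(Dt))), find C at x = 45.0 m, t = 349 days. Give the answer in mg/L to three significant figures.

33.5 mg/L

For a continuous step input, C/C₀ ≈ ½·erfc((x−vt)/(2√(Dt))).
vt = 0.102 × 349 = 35.598 m and 2√(Dt) = 2√(0.189 × 349) = 16.24 m.
Argument (x−vt)/(2√(Dt)) = (45.0 − 35.598)/16.24 = 0.5789; ½·erfc(0.5789) = 0.2065.
C = 162 × 0.2065 = 33.5 mg/L.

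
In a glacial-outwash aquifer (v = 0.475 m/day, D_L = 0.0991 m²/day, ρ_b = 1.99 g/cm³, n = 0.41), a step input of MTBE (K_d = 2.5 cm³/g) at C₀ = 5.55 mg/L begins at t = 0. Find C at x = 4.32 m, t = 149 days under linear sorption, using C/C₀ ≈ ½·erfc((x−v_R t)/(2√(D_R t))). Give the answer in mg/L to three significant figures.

4.23 mg/L

Retardation factor R = 1 + ρ_b·K_d/n = 1 + 1.99 × 2.5/0.41 = 13.13.
Sorption retards both mechanisms: v_R = v/R = 0.03618 m/day, D_R = D/R = 0.007548 m²/day.
v_R·t = 0.03618 × 149 = 5.39082 m; 2√(D_R t) = 2.121 m; argument = (4.32 − 5.39082)/2.121 = -0.5049.
C = C₀ × ½·erfc(-0.5049) = 5.55 × 0.7624 = 4.23 mg/L.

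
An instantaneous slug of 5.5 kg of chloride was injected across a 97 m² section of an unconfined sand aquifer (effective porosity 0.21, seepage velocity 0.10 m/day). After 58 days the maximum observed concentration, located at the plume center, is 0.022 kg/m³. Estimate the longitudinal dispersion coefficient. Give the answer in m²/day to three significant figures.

At the plume center C_max = M/(n_e·A·√(4πDt)), so D = M²/(4πt·(n_e·A·C_max)²).
n_e·A·C_max = 0.21 × 97 × 0.022 = 0.4481 kg/m.
D = 5.5²/(4π × 58 × 0.4481²) = 0.207 m²/day.

0.207 m²/day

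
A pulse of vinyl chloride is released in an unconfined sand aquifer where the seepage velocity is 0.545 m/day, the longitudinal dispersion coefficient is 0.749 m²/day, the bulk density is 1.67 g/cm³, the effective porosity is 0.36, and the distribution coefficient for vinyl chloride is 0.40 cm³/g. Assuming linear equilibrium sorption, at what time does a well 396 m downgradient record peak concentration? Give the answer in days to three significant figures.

Retardation factor R = 1 + ρ_b·K_d/n = 1 + 1.67 × 0.40/0.36 = 2.856.
Sorption retards both mechanisms: v_R = v/R = 0.1908 m/day, D_R = D/R = 0.2623 m²/day.
Peak time from v_R²t² + 2D_R t − x² = 0: t = (√(D_R² + v_R²x²) − D_R)/v_R².
√(D_R² + v_R²x²) = √(0.2623² + 0.1908² × 396²) = 75.56; v_R² = 0.03640.
t = (75.56 − 0.2623)/0.03640 = 2070 days.

2070 days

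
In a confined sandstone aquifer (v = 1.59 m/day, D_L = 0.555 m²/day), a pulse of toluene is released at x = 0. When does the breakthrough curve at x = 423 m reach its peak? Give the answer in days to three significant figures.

266 days

For the 1D instantaneous-source solution, setting ∂C/∂t = 0 at fixed x gives v²t² + 2Dt − x² = 0, so t = (√(D² + v²x²) − D)/v².
√(D² + v²x²) = √(0.555² + 1.59² × 423²) = 672.6; v² = 2.5281.
t = (672.6 − 0.555)/2.5281 = 266 days (vs. the pure-advection estimate x/v = 266 d).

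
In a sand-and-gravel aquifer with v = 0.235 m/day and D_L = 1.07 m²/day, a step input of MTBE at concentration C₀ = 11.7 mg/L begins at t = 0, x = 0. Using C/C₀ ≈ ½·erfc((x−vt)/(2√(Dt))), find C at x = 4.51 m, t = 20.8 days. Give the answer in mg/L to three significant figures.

6.11 mg/L

For a continuous step input, C/C₀ ≈ ½·erfc((x−vt)/(2√(Dt))).
vt = 0.235 × 20.8 = 4.888 m and 2√(Dt) = 2√(1.07 × 20.8) = 9.435 m.
Argument (x−vt)/(2√(Dt)) = (4.51 − 4.888)/9.435 = -0.04006; ½·erfc(-0.04006) = 0.5226.
C = 11.7 × 0.5226 = 6.11 mg/L.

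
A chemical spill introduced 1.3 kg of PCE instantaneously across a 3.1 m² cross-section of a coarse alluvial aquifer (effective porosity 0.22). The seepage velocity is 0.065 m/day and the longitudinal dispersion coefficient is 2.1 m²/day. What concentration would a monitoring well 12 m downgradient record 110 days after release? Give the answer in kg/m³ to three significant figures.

0.0345 kg/m³

For an instantaneous plane source, C(x,t) = M/(n_e·A·√(4πDt)) · exp(−(x−vt)²/(4Dt)), with n_e·A the pore (flow) area.
Plume center vt = 0.065 × 110 = 7.15 m, so the well at 12 m is 4.85 m downgradient of the peak.
√(4πDt) = 53.88 m, giving peak height M/(n_e·A·√(4πDt)) = 1.3/(0.22 × 3.1 × 53.88) = 0.03538 kg/m³.
(x−vt)²/(4Dt) = (4.85)²/(4 × 2.1 × 110) = 0.02546; exp(−0.02546) = 0.9749.
C = 0.03538 × 0.9749 = 0.0345 kg/m³.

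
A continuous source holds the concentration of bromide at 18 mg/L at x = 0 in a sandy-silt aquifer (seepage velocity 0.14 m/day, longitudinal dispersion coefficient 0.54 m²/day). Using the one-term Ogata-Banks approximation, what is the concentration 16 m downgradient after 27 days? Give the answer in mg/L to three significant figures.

0.213 mg/L

For a continuous step input, C/C₀ ≈ ½·erfc((x−vt)/(2√(Dt))).
vt = 0.14 × 27 = 3.78 m and 2√(Dt) = 2√(0.54 × 27) = 7.637 m.
Argument (x−vt)/(2√(Dt)) = (16 − 3.78)/7.637 = 1.600; ½·erfc(1.600) = 0.01183.
C = 18 × 0.01183 = 0.213 mg/L.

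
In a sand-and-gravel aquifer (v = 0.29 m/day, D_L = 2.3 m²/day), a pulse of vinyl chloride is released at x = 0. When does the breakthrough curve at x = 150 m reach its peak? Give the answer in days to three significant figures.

For the 1D instantaneous-source solution, setting ∂C/∂t = 0 at fixed x gives v²t² + 2Dt − x² = 0, so t = (√(D² + v²x²) − D)/v².
√(D² + v²x²) = √(2.3² + 0.29² × 150²) = 43.56; v² = 0.0841.
t = (43.56 − 2.3)/0.0841 = 491 days (vs. the pure-advection estimate x/v = 517 d).

491 days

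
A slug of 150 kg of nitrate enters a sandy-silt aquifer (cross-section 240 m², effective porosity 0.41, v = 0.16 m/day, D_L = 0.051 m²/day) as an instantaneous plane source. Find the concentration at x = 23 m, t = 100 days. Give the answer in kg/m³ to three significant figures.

0.0172 kg/m³

For an instantaneous plane source, C(x,t) = M/(n_e·A·√(4πDt)) · exp(−(x−vt)²/(4Dt)), with n_e·A the pore (flow) area.
Plume center vt = 0.16 × 100 = 16 m, so the well at 23 m is 7 m downgradient of the peak.
√(4πDt) = 8.006 m, giving peak height M/(n_e·A·√(4πDt)) = 150/(0.41 × 240 × 8.006) = 0.1904 kg/m³.
(x−vt)²/(4Dt) = (7)²/(4 × 0.051 × 100) = 2.402; exp(−2.402) = 0.09054.
C = 0.1904 × 0.09054 = 0.0172 kg/m³.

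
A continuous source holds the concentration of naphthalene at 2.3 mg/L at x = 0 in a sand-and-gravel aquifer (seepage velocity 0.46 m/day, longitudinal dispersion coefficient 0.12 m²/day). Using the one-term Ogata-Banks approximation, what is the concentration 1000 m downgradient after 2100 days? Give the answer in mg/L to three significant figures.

0.149 mg/L

For a continuous step input, C/C₀ ≈ ½·erfc((x−vt)/(2√(Dt))).
vt = 0.46 × 2100 = 966 m and 2√(Dt) = 2√(0.12 × 2100) = 31.75 m.
Argument (x−vt)/(2√(Dt)) = (1000 − 966)/31.75 = 1.071; ½·erfc(1.071) = 0.06493.
C = 2.3 × 0.06493 = 0.149 mg/L.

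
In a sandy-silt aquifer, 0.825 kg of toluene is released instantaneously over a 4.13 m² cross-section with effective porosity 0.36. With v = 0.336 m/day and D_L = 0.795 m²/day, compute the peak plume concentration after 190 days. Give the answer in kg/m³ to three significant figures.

The peak of an instantaneous 1D plume sits at x = vt; there the Gaussian factor is 1 and C_max = M/(n_e·A·√(4πDt)), where n_e·A is the pore area the mass is dissolved in.
√(4πDt) = √(4π × 0.795 × 190) = 43.57 m, so C_max = 0.825/(0.36 × 4.13 × 43.57) = 0.0127 kg/m³.

0.0127 kg/m³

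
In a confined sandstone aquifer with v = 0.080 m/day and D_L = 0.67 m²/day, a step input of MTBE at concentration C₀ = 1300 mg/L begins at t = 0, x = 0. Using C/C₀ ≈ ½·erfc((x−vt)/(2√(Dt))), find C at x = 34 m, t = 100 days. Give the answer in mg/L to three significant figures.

16.1 mg/L

For a continuous step input, C/C₀ ≈ ½·erfc((x−vt)/(2√(Dt))).
vt = 0.080 × 100 = 8 m and 2√(Dt) = 2√(0.67 × 100) = 16.37 m.
Argument (x−vt)/(2√(Dt)) = (34 − 8)/16.37 = 1.588; ½·erfc(1.588) = 0.01236.
C = 1300 × 0.01236 = 16.1 mg/L.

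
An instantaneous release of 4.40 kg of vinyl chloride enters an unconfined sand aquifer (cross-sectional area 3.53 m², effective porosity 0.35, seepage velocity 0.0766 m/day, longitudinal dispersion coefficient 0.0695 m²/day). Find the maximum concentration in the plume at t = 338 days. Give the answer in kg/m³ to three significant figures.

The peak of an instantaneous 1D plume sits at x = vt; there the Gaussian factor is 1 and C_max = M/(n_e·A·√(4πDt)), where n_e·A is the pore area the mass is dissolved in.
√(4πDt) = √(4π × 0.0695 × 338) = 17.18 m, so C_max = 4.40/(0.35 × 3.53 × 17.18) = 0.207 kg/m³.

0.207 kg/m³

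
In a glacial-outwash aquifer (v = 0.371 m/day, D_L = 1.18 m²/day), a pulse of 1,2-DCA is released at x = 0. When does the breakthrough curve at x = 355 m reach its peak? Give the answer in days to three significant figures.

For the 1D instantaneous-source solution, setting ∂C/∂t = 0 at fixed x gives v²t² + 2Dt − x² = 0, so t = (√(D² + v²x²) − D)/v².
√(D² + v²x²) = √(1.18² + 0.371² × 355²) = 131.7; v² = 0.137641.
t = (131.7 − 1.18)/0.137641 = 948 days (vs. the pure-advection estimate x/v = 957 d).

948 days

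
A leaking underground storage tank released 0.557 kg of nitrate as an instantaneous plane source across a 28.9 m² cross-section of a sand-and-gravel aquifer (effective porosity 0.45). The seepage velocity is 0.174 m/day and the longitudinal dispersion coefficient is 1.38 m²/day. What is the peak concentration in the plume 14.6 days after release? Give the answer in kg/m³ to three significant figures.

The peak of an instantaneous 1D plume sits at x = vt; there the Gaussian factor is 1 and C_max = M/(n_e·A·√(4πDt)), where n_e·A is the pore area the mass is dissolved in.
√(4πDt) = √(4π × 1.38 × 14.6) = 15.91 m, so C_max = 0.557/(0.45 × 28.9 × 15.91) = 0.00269 kg/m³.

0.00269 kg/m³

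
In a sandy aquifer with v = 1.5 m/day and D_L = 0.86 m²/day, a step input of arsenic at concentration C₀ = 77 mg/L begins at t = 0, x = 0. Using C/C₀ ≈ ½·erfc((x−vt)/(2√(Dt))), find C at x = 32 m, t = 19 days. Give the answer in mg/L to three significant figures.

For a continuous step input, C/C₀ ≈ ½·erfc((x−vt)/(2√(Dt))).
vt = 1.5 × 19 = 28.5 m and 2√(Dt) = 2√(0.86 × 19) = 8.085 m.
Argument (x−vt)/(2√(Dt)) = (32 − 28.5)/8.085 = 0.4329; ½·erfc(0.4329) = 0.2702.
C = 77 × 0.2702 = 20.8 mg/L.

20.8 mg/L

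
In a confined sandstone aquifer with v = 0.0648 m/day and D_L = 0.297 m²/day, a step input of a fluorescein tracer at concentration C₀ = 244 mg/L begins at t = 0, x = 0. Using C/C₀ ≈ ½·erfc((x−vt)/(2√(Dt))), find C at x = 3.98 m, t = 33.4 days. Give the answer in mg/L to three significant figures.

83.4 mg/L

For a continuous step input, C/C₀ ≈ ½·erfc((x−vt)/(2√(Dt))).
vt = 0.0648 × 33.4 = 2.16432 m and 2√(Dt) = 2√(0.297 × 33.4) = 6.299 m.
Argument (x−vt)/(2√(Dt)) = (3.98 − 2.16432)/6.299 = 0.2882; ½·erfc(0.2882) = 0.3418.
C = 244 × 0.3418 = 83.4 mg/L.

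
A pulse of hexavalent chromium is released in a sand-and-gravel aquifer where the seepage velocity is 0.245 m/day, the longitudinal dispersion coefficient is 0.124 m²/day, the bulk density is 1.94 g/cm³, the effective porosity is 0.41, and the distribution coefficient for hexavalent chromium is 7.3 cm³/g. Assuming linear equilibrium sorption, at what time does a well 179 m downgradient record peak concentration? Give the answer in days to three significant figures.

25900 days

Retardation factor R = 1 + ρ_b·K_d/n = 1 + 1.94 × 7.3/0.41 = 35.54.
Sorption retards both mechanisms: v_R = v/R = 0.006894 m/day, D_R = D/R = 0.003489 m²/day.
Peak time from v_R²t² + 2D_R t − x² = 0: t = (√(D_R² + v_R²x²) − D_R)/v_R².
√(D_R² + v_R²x²) = √(0.003489² + 0.006894² × 179²) = 1.234; v_R² = 4.753e-05.
t = (1.234 − 0.003489)/4.753e-05 = 25900 days.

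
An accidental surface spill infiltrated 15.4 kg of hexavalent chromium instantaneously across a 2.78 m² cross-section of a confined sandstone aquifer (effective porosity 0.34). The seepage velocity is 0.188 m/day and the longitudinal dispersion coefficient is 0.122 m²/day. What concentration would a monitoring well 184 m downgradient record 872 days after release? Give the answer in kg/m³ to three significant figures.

0.173 kg/m³

For an instantaneous plane source, C(x,t) = M/(n_e·A·√(4πDt)) · exp(−(x−vt)²/(4Dt)), with n_e·A the pore (flow) area.
Plume center vt = 0.188 × 872 = 163.936 m, so the well at 184 m is 20.064 m downgradient of the peak.
√(4πDt) = 36.56 m, giving peak height M/(n_e·A·√(4πDt)) = 15.4/(0.34 × 2.78 × 36.56) = 0.4456 kg/m³.
(x−vt)²/(4Dt) = (20.064)²/(4 × 0.122 × 872) = 0.9460; exp(−0.9460) = 0.3883.
C = 0.4456 × 0.3883 = 0.173 kg/m³.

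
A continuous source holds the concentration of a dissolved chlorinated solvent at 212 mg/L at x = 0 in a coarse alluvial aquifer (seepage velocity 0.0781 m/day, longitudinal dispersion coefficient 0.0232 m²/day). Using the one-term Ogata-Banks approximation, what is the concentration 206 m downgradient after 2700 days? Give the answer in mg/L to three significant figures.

For a continuous step input, C/C₀ ≈ ½·erfc((x−vt)/(2√(Dt))).
vt = 0.0781 × 2700 = 210.87 m and 2√(Dt) = 2√(0.0232 × 2700) = 15.83 m.
Argument (x−vt)/(2√(Dt)) = (206 − 210.87)/15.83 = -0.3076; ½·erfc(-0.3076) = 0.6682.
C = 212 × 0.6682 = 142 mg/L.

142 mg/L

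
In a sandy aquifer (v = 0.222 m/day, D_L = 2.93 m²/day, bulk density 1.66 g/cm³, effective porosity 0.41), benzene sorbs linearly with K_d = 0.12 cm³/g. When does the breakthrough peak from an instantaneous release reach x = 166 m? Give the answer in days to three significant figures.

1030 days

Retardation factor R = 1 + ρ_b·K_d/n = 1 + 1.66 × 0.12/0.41 = 1.486.
Sorption retards both mechanisms: v_R = v/R = 0.1494 m/day, D_R = D/R = 1.972 m²/day.
Peak time from v_R²t² + 2D_R t − x² = 0: t = (√(D_R² + v_R²x²) − D_R)/v_R².
√(D_R² + v_R²x²) = √(1.972² + 0.1494² × 166²) = 24.88; v_R² = 0.02232.
t = (24.88 − 1.972)/0.02232 = 1030 days.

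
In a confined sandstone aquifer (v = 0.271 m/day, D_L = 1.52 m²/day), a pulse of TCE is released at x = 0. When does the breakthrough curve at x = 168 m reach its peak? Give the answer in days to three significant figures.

600 days

For the 1D instantaneous-source solution, setting ∂C/∂t = 0 at fixed x gives v²t² + 2Dt − x² = 0, so t = (√(D² + v²x²) − D)/v².
√(D² + v²x²) = √(1.52² + 0.271² × 168²) = 45.55; v² = 0.073441.
t = (45.55 − 1.52)/0.073441 = 600 days (vs. the pure-advection estimate x/v = 620 d).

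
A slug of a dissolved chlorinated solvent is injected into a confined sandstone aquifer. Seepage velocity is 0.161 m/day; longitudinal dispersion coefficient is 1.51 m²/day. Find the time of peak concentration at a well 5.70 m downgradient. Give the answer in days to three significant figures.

9.91 days

For the 1D instantaneous-source solution, setting ∂C/∂t = 0 at fixed x gives v²t² + 2Dt − x² = 0, so t = (√(D² + v²x²) − D)/v².
√(D² + v²x²) = √(1.51² + 0.161² × 5.70²) = 1.767; v² = 0.025921.
t = (1.767 − 1.51)/0.025921 = 9.91 days (vs. the pure-advection estimate x/v = 35.4 d).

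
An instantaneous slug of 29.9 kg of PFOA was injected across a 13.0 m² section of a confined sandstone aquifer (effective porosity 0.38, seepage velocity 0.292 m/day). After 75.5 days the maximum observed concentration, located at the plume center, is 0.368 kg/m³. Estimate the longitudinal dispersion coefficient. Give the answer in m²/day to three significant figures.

0.285 m²/day

At the plume center C_max = M/(n_e·A·√(4πDt)), so D = M²/(4πt·(n_e·A·C_max)²).
n_e·A·C_max = 0.38 × 13.0 × 0.368 = 1.818 kg/m.
D = 29.9²/(4π × 75.5 × 1.818²) = 0.285 m²/day.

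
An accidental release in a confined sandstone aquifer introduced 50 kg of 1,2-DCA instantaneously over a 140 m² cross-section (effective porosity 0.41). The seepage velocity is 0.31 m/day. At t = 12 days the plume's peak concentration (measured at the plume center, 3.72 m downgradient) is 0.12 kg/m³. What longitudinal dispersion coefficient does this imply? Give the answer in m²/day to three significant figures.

0.349 m²/day

At the plume center C_max = M/(n_e·A·√(4πDt)), so D = M²/(4πt·(n_e·A·C_max)²).
n_e·A·C_max = 0.41 × 140 × 0.12 = 6.888 kg/m.
D = 50²/(4π × 12 × 6.888²) = 0.349 m²/day.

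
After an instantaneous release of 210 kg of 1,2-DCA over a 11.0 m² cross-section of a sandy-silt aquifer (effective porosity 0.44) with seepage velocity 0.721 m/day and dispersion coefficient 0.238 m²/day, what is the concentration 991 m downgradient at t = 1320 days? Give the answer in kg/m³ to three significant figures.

0.202 kg/m³

For an instantaneous plane source, C(x,t) = M/(n_e·A·√(4πDt)) · exp(−(x−vt)²/(4Dt)), with n_e·A the pore (flow) area.
Plume center vt = 0.721 × 1320 = 951.72 m, so the well at 991 m is 39.28 m downgradient of the peak.
√(4πDt) = 62.83 m, giving peak height M/(n_e·A·√(4πDt)) = 210/(0.44 × 11.0 × 62.83) = 0.6906 kg/m³.
(x−vt)²/(4Dt) = (39.28)²/(4 × 0.238 × 1320) = 1.228; exp(−1.228) = 0.2929.
C = 0.6906 × 0.2929 = 0.202 kg/m³.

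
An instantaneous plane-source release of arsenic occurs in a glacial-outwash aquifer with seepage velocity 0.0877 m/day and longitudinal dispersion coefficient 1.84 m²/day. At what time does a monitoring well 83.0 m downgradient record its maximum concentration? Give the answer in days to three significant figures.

For the 1D instantaneous-source solution, setting ∂C/∂t = 0 at fixed x gives v²t² + 2Dt − x² = 0, so t = (√(D² + v²x²) − D)/v².
√(D² + v²x²) = √(1.84² + 0.0877² × 83.0²) = 7.508; v² = 0.00769129.
t = (7.508 − 1.84)/0.00769129 = 737 days (vs. the pure-advection estimate x/v = 946 d).

737 days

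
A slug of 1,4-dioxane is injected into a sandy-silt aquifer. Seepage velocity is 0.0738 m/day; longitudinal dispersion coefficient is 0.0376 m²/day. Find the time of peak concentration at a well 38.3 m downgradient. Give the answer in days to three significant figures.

512 days

For the 1D instantaneous-source solution, setting ∂C/∂t = 0 at fixed x gives v²t² + 2Dt − x² = 0, so t = (√(D² + v²x²) − D)/v².
√(D² + v²x²) = √(0.0376² + 0.0738² × 38.3²) = 2.827; v² = 0.00544644.
t = (2.827 − 0.0376)/0.00544644 = 512 days (vs. the pure-advection estimate x/v = 519 d).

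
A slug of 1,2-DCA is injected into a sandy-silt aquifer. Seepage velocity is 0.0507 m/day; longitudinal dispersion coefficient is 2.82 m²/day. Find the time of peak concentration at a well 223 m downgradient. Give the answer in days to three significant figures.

For the 1D instantaneous-source solution, setting ∂C/∂t = 0 at fixed x gives v²t² + 2Dt − x² = 0, so t = (√(D² + v²x²) − D)/v².
√(D² + v²x²) = √(2.82² + 0.0507² × 223²) = 11.65; v² = 0.00257049.
t = (11.65 − 2.82)/0.00257049 = 3440 days (vs. the pure-advection estimate x/v = 4400 d).

3440 days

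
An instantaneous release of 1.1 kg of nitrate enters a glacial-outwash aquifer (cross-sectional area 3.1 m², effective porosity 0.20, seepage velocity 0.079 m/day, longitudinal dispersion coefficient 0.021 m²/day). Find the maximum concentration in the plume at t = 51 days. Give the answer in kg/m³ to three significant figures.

The peak of an instantaneous 1D plume sits at x = vt; there the Gaussian factor is 1 and C_max = M/(n_e·A·√(4πDt)), where n_e·A is the pore area the mass is dissolved in.
√(4πDt) = √(4π × 0.021 × 51) = 3.669 m, so C_max = 1.1/(0.20 × 3.1 × 3.669) = 0.484 kg/m³.

0.484 kg/m³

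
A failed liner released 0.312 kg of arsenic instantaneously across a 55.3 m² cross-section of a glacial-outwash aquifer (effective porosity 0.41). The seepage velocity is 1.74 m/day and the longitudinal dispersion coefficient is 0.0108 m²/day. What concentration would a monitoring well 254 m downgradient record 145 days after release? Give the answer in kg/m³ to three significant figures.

0.00196 kg/m³

For an instantaneous plane source, C(x,t) = M/(n_e·A·√(4πDt)) · exp(−(x−vt)²/(4Dt)), with n_e·A the pore (flow) area.
Plume center vt = 1.74 × 145 = 252.3 m, so the well at 254 m is 1.7 m downgradient of the peak.
√(4πDt) = 4.436 m, giving peak height M/(n_e·A·√(4πDt)) = 0.312/(0.41 × 55.3 × 4.436) = 0.003102 kg/m³.
(x−vt)²/(4Dt) = (1.7)²/(4 × 0.0108 × 145) = 0.4614; exp(−0.4614) = 0.6304.
C = 0.003102 × 0.6304 = 0.00196 kg/m³.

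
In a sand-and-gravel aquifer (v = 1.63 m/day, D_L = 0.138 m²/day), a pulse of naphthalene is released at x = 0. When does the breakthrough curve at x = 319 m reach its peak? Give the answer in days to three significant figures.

196 days

For the 1D instantaneous-source solution, setting ∂C/∂t = 0 at fixed x gives v²t² + 2Dt − x² = 0, so t = (√(D² + v²x²) − D)/v².
√(D² + v²x²) = √(0.138² + 1.63² × 319²) = 520.0; v² = 2.6569.
t = (520.0 − 0.138)/2.6569 = 196 days (vs. the pure-advection estimate x/v = 196 d).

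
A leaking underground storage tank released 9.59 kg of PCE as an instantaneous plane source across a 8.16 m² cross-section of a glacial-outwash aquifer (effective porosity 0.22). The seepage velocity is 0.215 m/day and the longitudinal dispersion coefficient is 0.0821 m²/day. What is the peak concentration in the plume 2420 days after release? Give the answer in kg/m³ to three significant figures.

0.107 kg/m³

The peak of an instantaneous 1D plume sits at x = vt; there the Gaussian factor is 1 and C_max = M/(n_e·A·√(4πDt)), where n_e·A is the pore area the mass is dissolved in.
√(4πDt) = √(4π × 0.0821 × 2420) = 49.97 m, so C_max = 9.59/(0.22 × 8.16 × 49.97) = 0.107 kg/m³.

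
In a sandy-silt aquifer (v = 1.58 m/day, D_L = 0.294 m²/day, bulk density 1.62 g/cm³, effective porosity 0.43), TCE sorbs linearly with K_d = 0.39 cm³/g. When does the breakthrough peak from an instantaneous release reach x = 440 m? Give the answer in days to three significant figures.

Retardation factor R = 1 + ρ_b·K_d/n = 1 + 1.62 × 0.39/0.43 = 2.469.
Sorption retards both mechanisms: v_R = v/R = 0.6399 m/day, D_R = D/R = 0.1191 m²/day.
Peak time from v_R²t² + 2D_R t − x² = 0: t = (√(D_R² + v_R²x²) − D_R)/v_R².
√(D_R² + v_R²x²) = √(0.1191² + 0.6399² × 440²) = 281.6; v_R² = 0.4095.
t = (281.6 − 0.1191)/0.4095 = 687 days.

687 days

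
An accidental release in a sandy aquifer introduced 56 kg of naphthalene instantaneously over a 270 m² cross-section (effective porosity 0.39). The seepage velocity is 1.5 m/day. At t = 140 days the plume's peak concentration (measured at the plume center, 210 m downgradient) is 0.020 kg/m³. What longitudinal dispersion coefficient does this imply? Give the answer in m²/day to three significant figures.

0.402 m²/day

At the plume center C_max = M/(n_e·A·√(4πDt)), so D = M²/(4πt·(n_e·A·C_max)²).
n_e·A·C_max = 0.39 × 270 × 0.020 = 2.106 kg/m.
D = 56²/(4π × 140 × 2.106²) = 0.402 m²/day.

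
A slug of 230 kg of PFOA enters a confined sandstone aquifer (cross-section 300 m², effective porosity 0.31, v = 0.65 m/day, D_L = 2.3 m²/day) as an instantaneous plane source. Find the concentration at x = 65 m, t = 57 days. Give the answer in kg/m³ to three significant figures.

For an instantaneous plane source, C(x,t) = M/(n_e·A·√(4πDt)) · exp(−(x−vt)²/(4Dt)), with n_e·A the pore (flow) area.
Plume center vt = 0.65 × 57 = 37.05 m, so the well at 65 m is 27.95 m downgradient of the peak.
√(4πDt) = 40.59 m, giving peak height M/(n_e·A·√(4πDt)) = 230/(0.31 × 300 × 40.59) = 0.06093 kg/m³.
(x−vt)²/(4Dt) = (27.95)²/(4 × 2.3 × 57) = 1.490; exp(−1.490) = 0.2254.
C = 0.06093 × 0.2254 = 0.0137 kg/m³.

0.0137 kg/m³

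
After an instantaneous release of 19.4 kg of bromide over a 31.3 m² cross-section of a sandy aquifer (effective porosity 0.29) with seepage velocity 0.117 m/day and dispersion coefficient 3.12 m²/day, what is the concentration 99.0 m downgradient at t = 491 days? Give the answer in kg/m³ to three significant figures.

0.0116 kg/m³

For an instantaneous plane source, C(x,t) = M/(n_e·A·√(4πDt)) · exp(−(x−vt)²/(4Dt)), with n_e·A the pore (flow) area.
Plume center vt = 0.117 × 491 = 57.447 m, so the well at 99.0 m is 41.553 m downgradient of the peak.
√(4πDt) = 138.7 m, giving peak height M/(n_e·A·√(4πDt)) = 19.4/(0.29 × 31.3 × 138.7) = 0.01541 kg/m³.
(x−vt)²/(4Dt) = (41.553)²/(4 × 3.12 × 491) = 0.2818; exp(−0.2818) = 0.7544.
C = 0.01541 × 0.7544 = 0.0116 kg/m³.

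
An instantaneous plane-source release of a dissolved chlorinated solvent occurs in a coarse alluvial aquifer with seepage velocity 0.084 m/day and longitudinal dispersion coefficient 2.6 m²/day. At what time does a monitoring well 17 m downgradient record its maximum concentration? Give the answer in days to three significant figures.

51.9 days

For the 1D instantaneous-source solution, setting ∂C/∂t = 0 at fixed x gives v²t² + 2Dt − x² = 0, so t = (√(D² + v²x²) − D)/v².
√(D² + v²x²) = √(2.6² + 0.084² × 17²) = 2.966; v² = 0.007056.
t = (2.966 − 2.6)/0.007056 = 51.9 days (vs. the pure-advection estimate x/v = 202 d).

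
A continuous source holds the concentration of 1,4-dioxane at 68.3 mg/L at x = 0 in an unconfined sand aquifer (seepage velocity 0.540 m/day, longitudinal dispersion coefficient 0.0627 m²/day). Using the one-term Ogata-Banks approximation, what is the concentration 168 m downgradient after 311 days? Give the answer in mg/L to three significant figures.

For a continuous step input, C/C₀ ≈ ½·erfc((x−vt)/(2√(Dt))).
vt = 0.540 × 311 = 167.94 m and 2√(Dt) = 2√(0.0627 × 311) = 8.832 m.
Argument (x−vt)/(2√(Dt)) = (168 − 167.94)/8.832 = 0.006793; ½·erfc(0.006793) = 0.4962.
C = 68.3 × 0.4962 = 33.9 mg/L.

33.9 mg/L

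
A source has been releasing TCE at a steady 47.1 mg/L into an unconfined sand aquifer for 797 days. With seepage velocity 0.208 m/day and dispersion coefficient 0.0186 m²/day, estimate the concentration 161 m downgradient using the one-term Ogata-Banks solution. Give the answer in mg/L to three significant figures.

38.1 mg/L

For a continuous step input, C/C₀ ≈ ½·erfc((x−vt)/(2√(Dt))).
vt = 0.208 × 797 = 165.776 m and 2√(Dt) = 2√(0.0186 × 797) = 7.700 m.
Argument (x−vt)/(2√(Dt)) = (161 − 165.776)/7.700 = -0.6203; ½·erfc(-0.6203) = 0.8098.
C = 47.1 × 0.8098 = 38.1 mg/L.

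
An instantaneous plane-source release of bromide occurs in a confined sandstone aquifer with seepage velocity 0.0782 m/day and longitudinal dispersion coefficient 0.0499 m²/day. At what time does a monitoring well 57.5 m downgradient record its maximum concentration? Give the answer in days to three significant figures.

727 days

For the 1D instantaneous-source solution, setting ∂C/∂t = 0 at fixed x gives v²t² + 2Dt − x² = 0, so t = (√(D² + v²x²) − D)/v².
√(D² + v²x²) = √(0.0499² + 0.0782² × 57.5²) = 4.497; v² = 0.00611524.
t = (4.497 − 0.0499)/0.00611524 = 727 days (vs. the pure-advection estimate x/v = 735 d).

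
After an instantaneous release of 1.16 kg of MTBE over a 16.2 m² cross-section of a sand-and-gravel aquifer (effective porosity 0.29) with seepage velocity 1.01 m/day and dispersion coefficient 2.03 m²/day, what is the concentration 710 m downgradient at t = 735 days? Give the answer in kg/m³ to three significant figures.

For an instantaneous plane source, C(x,t) = M/(n_e·A·√(4πDt)) · exp(−(x−vt)²/(4Dt)), with n_e·A the pore (flow) area.
Plume center vt = 1.01 × 735 = 742.35 m, so the well at 710 m is 32.35 m upgradient of the peak.
√(4πDt) = 136.9 m, giving peak height M/(n_e·A·√(4πDt)) = 1.16/(0.29 × 16.2 × 136.9) = 0.001804 kg/m³.
(x−vt)²/(4Dt) = (-32.35)²/(4 × 2.03 × 735) = 0.1753; exp(−0.1753) = 0.8392.
C = 0.001804 × 0.8392 = 0.00151 kg/m³.

0.00151 kg/m³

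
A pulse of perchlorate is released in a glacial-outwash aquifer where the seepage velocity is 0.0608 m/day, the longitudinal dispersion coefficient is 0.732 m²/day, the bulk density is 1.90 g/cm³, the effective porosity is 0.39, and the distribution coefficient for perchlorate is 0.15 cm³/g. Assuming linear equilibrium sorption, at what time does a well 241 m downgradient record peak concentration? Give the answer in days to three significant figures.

Retardation factor R = 1 + ρ_b·K_d/n = 1 + 1.90 × 0.15/0.39 = 1.731.
Sorption retards both mechanisms: v_R = v/R = 0.03512 m/day, D_R = D/R = 0.4229 m²/day.
Peak time from v_R²t² + 2D_R t − x² = 0: t = (√(D_R² + v_R²x²) − D_R)/v_R².
√(D_R² + v_R²x²) = √(0.4229² + 0.03512² × 241²) = 8.474; v_R² = 0.001233.
t = (8.474 − 0.4229)/0.001233 = 6530 days.

6530 days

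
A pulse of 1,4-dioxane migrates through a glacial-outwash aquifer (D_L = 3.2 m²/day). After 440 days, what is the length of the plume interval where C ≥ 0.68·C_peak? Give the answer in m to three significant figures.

The plume is Gaussian with σ = √(2Dt) = √(2 × 3.2 × 440) = 53.07 m.
C/C_peak = exp(−Δx²/(2σ²)) = 0.68 ⇒ Δx = σ·√(−2 ln 0.68) = 53.07 × 0.8783 = 46.61 m.
Width = 2Δx = 93.2 m.

93.2 m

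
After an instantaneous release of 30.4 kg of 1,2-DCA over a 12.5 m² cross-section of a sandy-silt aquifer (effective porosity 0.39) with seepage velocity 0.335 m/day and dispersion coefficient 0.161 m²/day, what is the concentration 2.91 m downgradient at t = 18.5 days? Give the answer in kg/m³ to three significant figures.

0.411 kg/m³

For an instantaneous plane source, C(x,t) = M/(n_e·A·√(4πDt)) · exp(−(x−vt)²/(4Dt)), with n_e·A the pore (flow) area.
Plume center vt = 0.335 × 18.5 = 6.1975 m, so the well at 2.91 m is 3.2875 m upgradient of the peak.
√(4πDt) = 6.118 m, giving peak height M/(n_e·A·√(4πDt)) = 30.4/(0.39 × 12.5 × 6.118) = 1.019 kg/m³.
(x−vt)²/(4Dt) = (-3.2875)²/(4 × 0.161 × 18.5) = 0.9071; exp(−0.9071) = 0.4037.
C = 1.019 × 0.4037 = 0.411 kg/m³.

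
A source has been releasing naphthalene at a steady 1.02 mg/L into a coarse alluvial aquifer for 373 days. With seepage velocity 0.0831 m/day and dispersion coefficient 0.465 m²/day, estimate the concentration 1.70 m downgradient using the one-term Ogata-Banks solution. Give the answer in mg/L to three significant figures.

0.961 mg/L

For a continuous step input, C/C₀ ≈ ½·erfc((x−vt)/(2√(Dt))).
vt = 0.0831 × 373 = 30.9963 m and 2√(Dt) = 2√(0.465 × 373) = 26.34 m.
Argument (x−vt)/(2√(Dt)) = (1.70 − 30.9963)/26.34 = -1.112; ½·erfc(-1.112) = 0.9421.
C = 1.02 × 0.9421 = 0.961 mg/L.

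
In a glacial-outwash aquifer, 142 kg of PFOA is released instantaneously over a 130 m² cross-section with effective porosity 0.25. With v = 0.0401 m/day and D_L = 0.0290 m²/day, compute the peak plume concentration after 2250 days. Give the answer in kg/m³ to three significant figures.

The peak of an instantaneous 1D plume sits at x = vt; there the Gaussian factor is 1 and C_max = M/(n_e·A·√(4πDt)), where n_e·A is the pore area the mass is dissolved in.
√(4πDt) = √(4π × 0.0290 × 2250) = 28.63 m, so C_max = 142/(0.25 × 130 × 28.63) = 0.153 kg/m³.

0.153 kg/m³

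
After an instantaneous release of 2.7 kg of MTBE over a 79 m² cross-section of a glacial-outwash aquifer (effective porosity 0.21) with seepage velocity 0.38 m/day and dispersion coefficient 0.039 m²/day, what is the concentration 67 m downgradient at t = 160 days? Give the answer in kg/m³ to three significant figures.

For an instantaneous plane source, C(x,t) = M/(n_e·A·√(4πDt)) · exp(−(x−vt)²/(4Dt)), with n_e·A the pore (flow) area.
Plume center vt = 0.38 × 160 = 60.8 m, so the well at 67 m is 6.2 m downgradient of the peak.
√(4πDt) = 8.855 m, giving peak height M/(n_e·A·√(4πDt)) = 2.7/(0.21 × 79 × 8.855) = 0.01838 kg/m³.
(x−vt)²/(4Dt) = (6.2)²/(4 × 0.039 × 160) = 1.540; exp(−1.540) = 0.2144.
C = 0.01838 × 0.2144 = 0.00394 kg/m³.

0.00394 kg/m³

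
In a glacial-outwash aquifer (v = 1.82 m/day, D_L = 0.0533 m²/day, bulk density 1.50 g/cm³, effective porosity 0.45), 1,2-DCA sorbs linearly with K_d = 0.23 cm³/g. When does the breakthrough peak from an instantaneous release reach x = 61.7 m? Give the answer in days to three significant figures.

Retardation factor R = 1 + ρ_b·K_d/n = 1 + 1.50 × 0.23/0.45 = 1.767.
Sorption retards both mechanisms: v_R = v/R = 1.030 m/day, D_R = D/R = 0.03016 m²/day.
Peak time from v_R²t² + 2D_R t − x² = 0: t = (√(D_R² + v_R²x²) − D_R)/v_R².
√(D_R² + v_R²x²) = √(0.03016² + 1.030² × 61.7²) = 63.55; v_R² = 1.061.
t = (63.55 − 0.03016)/1.061 = 59.9 days.

59.9 days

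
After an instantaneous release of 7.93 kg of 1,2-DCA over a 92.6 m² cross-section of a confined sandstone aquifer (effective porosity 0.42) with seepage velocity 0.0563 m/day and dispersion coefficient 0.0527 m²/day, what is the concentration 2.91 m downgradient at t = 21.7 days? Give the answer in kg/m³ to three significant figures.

0.0288 kg/m³

For an instantaneous plane source, C(x,t) = M/(n_e·A·√(4πDt)) · exp(−(x−vt)²/(4Dt)), with n_e·A the pore (flow) area.
Plume center vt = 0.0563 × 21.7 = 1.22171 m, so the well at 2.91 m is 1.68829 m downgradient of the peak.
√(4πDt) = 3.791 m, giving peak height M/(n_e·A·√(4πDt)) = 7.93/(0.42 × 92.6 × 3.791) = 0.05378 kg/m³.
(x−vt)²/(4Dt) = (1.68829)²/(4 × 0.0527 × 21.7) = 0.6231; exp(−0.6231) = 0.5363.
C = 0.05378 × 0.5363 = 0.0288 kg/m³.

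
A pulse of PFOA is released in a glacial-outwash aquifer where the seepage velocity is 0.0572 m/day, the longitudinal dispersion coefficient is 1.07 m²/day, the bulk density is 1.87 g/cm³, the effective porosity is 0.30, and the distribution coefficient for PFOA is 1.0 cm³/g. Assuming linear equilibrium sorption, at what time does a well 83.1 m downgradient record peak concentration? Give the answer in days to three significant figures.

8410 days

Retardation factor R = 1 + ρ_b·K_d/n = 1 + 1.87 × 1.0/0.30 = 7.233.
Sorption retards both mechanisms: v_R = v/R = 0.007908 m/day, D_R = D/R = 0.1479 m²/day.
Peak time from v_R²t² + 2D_R t − x² = 0: t = (√(D_R² + v_R²x²) − D_R)/v_R².
√(D_R² + v_R²x²) = √(0.1479² + 0.007908² × 83.1²) = 0.6736; v_R² = 6.254e-05.
t = (0.6736 − 0.1479)/6.254e-05 = 8410 days.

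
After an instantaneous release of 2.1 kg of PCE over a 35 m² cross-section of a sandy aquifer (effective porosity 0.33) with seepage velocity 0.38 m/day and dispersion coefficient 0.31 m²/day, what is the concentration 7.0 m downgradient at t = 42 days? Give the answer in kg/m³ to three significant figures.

0.00304 kg/m³

For an instantaneous plane source, C(x,t) = M/(n_e·A·√(4πDt)) · exp(−(x−vt)²/(4Dt)), with n_e·A the pore (flow) area.
Plume center vt = 0.38 × 42 = 15.96 m, so the well at 7.0 m is 8.96 m upgradient of the peak.
√(4πDt) = 12.79 m, giving peak height M/(n_e·A·√(4πDt)) = 2.1/(0.33 × 35 × 12.79) = 0.01422 kg/m³.
(x−vt)²/(4Dt) = (-8.96)²/(4 × 0.31 × 42) = 1.542; exp(−1.542) = 0.2140.
C = 0.01422 × 0.2140 = 0.00304 kg/m³.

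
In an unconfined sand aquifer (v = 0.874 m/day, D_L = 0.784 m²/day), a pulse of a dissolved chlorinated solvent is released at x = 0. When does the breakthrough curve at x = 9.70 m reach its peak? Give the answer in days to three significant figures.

10.1 days

For the 1D instantaneous-source solution, setting ∂C/∂t = 0 at fixed x gives v²t² + 2Dt − x² = 0, so t = (√(D² + v²x²) − D)/v².
√(D² + v²x²) = √(0.784² + 0.874² × 9.70²) = 8.514; v² = 0.763876.
t = (8.514 − 0.784)/0.763876 = 10.1 days (vs. the pure-advection estimate x/v = 11.1 d).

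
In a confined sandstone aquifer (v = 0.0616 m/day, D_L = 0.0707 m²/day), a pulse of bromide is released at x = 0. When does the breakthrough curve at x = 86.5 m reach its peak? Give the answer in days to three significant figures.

1390 days

For the 1D instantaneous-source solution, setting ∂C/∂t = 0 at fixed x gives v²t² + 2Dt − x² = 0, so t = (√(D² + v²x²) − D)/v².
√(D² + v²x²) = √(0.0707² + 0.0616² × 86.5²) = 5.329; v² = 0.00379456.
t = (5.329 − 0.0707)/0.00379456 = 1390 days (vs. the pure-advection estimate x/v = 1400 d).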